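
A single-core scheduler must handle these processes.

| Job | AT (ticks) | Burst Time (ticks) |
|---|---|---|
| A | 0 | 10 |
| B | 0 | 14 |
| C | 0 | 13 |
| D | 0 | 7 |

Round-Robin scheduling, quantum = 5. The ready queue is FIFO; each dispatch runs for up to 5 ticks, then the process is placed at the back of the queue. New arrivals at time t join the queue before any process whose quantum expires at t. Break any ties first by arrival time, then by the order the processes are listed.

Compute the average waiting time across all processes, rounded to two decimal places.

25.75

Schedule: | A 0-5 | B 5-10 | C 10-15 | D 15-20 | A 20-25 | B 25-30 | C 30-35 | D 35-37 | B 37-41 | C 41-44 |
Completion: A=25  B=41  C=44  D=37
Turnaround (C−A): A=25  B=41  C=44  D=37
Waiting times: A=15, B=27, C=31, D=30
Average waiting = (15+27+31+30) / 4 = 103/4 = 25.75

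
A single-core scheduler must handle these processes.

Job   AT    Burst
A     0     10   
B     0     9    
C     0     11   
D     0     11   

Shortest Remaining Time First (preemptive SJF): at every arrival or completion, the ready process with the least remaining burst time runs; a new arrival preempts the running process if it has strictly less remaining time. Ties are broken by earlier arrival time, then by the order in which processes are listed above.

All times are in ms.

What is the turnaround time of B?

9

Schedule: | B 0-9 | A 9-19 | C 19-30 | D 30-41 |
Completion: A=19  B=9  C=30  D=41
Turnaround (C−A): A=19  B=9  C=30  D=41
Turnaround(B) = completion − arrival = 9 − 0 = 9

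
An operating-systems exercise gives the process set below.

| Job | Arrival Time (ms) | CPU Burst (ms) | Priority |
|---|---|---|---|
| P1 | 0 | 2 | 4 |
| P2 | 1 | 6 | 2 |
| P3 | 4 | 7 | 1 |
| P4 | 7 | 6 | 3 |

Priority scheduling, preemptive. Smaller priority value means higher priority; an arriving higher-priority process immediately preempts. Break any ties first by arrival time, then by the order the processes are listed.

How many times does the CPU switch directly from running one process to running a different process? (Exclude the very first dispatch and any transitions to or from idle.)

Schedule: | P1 0-1 | P2 1-4 | P3 4-11 | P2 11-14 | P4 14-20 | P1 20-21 |
Completion: P1=21  P2=14  P3=11  P4=20
Turnaround (C−A): P1=21  P2=13  P3=7  P4=13

5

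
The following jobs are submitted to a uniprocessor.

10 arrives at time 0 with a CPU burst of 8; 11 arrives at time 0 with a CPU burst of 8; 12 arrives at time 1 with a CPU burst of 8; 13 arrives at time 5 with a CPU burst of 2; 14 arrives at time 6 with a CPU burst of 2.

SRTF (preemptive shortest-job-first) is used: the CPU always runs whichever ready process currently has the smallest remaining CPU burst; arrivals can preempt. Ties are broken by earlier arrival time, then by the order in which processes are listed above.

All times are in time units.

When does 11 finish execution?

20

Schedule: | 10 0-5 | 13 5-7 | 14 7-9 | 10 9-12 | 11 12-20 | 12 20-28 |
Completion: 10=12  11=20  12=28  13=7  14=9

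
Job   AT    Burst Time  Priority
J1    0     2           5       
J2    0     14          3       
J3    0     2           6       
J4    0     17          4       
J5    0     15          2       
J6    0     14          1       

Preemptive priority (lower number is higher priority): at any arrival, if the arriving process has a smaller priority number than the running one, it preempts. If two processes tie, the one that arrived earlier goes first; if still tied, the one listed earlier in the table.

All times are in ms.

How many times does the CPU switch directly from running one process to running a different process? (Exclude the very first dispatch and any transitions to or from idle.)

5

Gantt: | J6 0-14 | J5 14-29 | J2 29-43 | J4 43-60 | J1 60-62 | J3 62-64 |
Completion: J1=62  J2=43  J3=64  J4=60  J5=29  J6=14
Turnaround (C−A): J1=62  J2=43  J3=64  J4=60  J5=29  J6=14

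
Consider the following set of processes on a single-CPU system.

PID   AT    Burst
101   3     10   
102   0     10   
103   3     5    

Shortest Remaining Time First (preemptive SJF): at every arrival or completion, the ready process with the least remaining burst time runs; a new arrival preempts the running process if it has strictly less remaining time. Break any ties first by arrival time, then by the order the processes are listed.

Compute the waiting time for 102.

Gantt: | 102 0-3 | 103 3-8 | 102 8-15 | 101 15-25 |
Completion: 101=25  102=15  103=8
Turnaround (C−A): 101=22  102=15  103=5
Waiting(102) = turnaround − burst = 15 − 10 = 5

5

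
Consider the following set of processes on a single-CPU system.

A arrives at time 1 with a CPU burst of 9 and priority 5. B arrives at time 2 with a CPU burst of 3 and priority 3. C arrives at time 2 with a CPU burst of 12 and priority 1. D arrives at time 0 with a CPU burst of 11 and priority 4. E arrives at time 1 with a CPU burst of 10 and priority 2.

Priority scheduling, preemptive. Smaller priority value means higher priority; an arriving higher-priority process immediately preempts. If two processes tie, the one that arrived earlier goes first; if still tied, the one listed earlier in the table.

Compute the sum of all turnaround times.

Timeline: | D 0-1 | E 1-2 | C 2-14 | E 14-23 | B 23-26 | D 26-36 | A 36-45 |
Completion: A=45  B=26  C=14  D=36  E=23
Turnaround (C−A): A=44  B=24  C=12  D=36  E=22
Turnaround = completion − arrival: A=44, B=24, C=12, D=36, E=22
Total turnaround = 44 + 24 + 12 + 36 + 22 = 138

138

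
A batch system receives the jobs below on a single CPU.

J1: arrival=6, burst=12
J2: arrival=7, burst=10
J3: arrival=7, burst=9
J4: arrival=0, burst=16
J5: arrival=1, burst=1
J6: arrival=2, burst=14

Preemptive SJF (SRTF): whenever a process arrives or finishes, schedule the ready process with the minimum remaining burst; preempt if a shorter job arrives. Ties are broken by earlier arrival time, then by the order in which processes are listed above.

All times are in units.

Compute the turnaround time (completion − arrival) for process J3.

Timeline: | J4 0-1 | J5 1-2 | J6 2-16 | J3 16-25 | J2 25-35 | J1 35-47 | J4 47-62 |
Completion: J1=47  J2=35  J3=25  J4=62  J5=2  J6=16
Turnaround (C−A): J1=41  J2=28  J3=18  J4=62  J5=1  J6=14
Turnaround(J3) = completion − arrival = 25 − 7 = 18

18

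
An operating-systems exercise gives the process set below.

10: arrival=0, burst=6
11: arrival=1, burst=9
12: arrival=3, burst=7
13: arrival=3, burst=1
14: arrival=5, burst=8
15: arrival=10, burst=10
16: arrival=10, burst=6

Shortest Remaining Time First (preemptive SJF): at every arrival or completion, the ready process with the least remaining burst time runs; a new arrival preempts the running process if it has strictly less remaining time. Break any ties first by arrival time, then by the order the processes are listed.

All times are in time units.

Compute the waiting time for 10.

1

Gantt: | 10 0-3 | 13 3-4 | 10 4-7 | 12 7-14 | 16 14-20 | 14 20-28 | 11 28-37 | 15 37-47 |
Completion: 10=7  11=37  12=14  13=4  14=28  15=47  16=20
Turnaround (C−A): 10=7  11=36  12=11  13=1  14=23  15=37  16=10
Waiting(10) = turnaround − burst = 7 − 6 = 1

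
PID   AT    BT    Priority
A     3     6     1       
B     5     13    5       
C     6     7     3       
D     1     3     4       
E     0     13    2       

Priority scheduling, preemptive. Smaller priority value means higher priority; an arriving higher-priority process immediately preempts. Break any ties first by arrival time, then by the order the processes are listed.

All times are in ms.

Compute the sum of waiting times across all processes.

Schedule: | E 0-3 | A 3-9 | E 9-19 | C 19-26 | D 26-29 | B 29-42 |
Completion: A=9  B=42  C=26  D=29  E=19
Waiting = turnaround − burst: A=0, B=24, C=13, D=25, E=6
Total waiting = 0 + 24 + 13 + 25 + 6 = 68

68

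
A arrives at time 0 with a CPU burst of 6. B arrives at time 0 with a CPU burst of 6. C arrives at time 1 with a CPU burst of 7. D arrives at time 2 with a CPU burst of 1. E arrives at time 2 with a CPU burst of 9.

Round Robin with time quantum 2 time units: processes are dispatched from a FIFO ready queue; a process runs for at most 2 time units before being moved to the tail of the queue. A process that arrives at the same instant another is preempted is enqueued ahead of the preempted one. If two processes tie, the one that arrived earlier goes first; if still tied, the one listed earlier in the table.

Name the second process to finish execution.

A

Gantt: | A 0-2 | B 2-4 | C 4-6 | D 6-7 | E 7-9 | A 9-11 | B 11-13 | C 13-15 | E 15-17 | A 17-19 | B 19-21 | C 21-23 | E 23-25 | C 25-26 | E 26-29 |
Completion: A=19  B=21  C=26  D=7  E=29
Turnaround (C−A): A=19  B=21  C=25  D=5  E=27
Finish order: D → A → B → C → E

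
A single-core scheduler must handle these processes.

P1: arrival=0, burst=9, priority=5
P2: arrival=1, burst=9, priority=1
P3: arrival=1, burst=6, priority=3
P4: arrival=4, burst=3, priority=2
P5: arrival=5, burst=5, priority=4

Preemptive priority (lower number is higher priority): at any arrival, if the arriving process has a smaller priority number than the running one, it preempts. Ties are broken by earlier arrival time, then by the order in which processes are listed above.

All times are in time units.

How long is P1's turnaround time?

Gantt: | P1 0-1 | P2 1-10 | P4 10-13 | P3 13-19 | P5 19-24 | P1 24-32 |
Completion: P1=32  P2=10  P3=19  P4=13  P5=24
Turnaround(P1) = completion − arrival = 32 − 0 = 32

32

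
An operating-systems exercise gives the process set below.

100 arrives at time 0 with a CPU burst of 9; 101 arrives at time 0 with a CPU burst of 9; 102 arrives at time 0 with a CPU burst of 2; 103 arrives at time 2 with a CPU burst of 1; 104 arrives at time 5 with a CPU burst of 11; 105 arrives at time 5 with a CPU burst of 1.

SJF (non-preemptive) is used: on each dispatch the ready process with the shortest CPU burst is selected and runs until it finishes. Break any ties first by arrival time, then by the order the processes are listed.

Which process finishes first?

Timeline: | 102 0-2 | 103 2-3 | 100 3-12 | 105 12-13 | 101 13-22 | 104 22-33 |
Completion: 100=12  101=22  102=2  103=3  104=33  105=13
Finish order: 102 → 103 → 100 → 105 → 101 → 104

102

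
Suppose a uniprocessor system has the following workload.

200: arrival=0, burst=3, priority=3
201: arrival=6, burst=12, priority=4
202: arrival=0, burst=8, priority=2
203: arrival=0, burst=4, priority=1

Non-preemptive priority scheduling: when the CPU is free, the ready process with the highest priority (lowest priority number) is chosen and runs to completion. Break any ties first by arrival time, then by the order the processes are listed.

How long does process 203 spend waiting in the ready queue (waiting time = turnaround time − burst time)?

0

Schedule: | 203 0-4 | 202 4-12 | 200 12-15 | 201 15-27 |
Completion: 200=15  201=27  202=12  203=4
Waiting(203) = turnaround − burst = 4 − 4 = 0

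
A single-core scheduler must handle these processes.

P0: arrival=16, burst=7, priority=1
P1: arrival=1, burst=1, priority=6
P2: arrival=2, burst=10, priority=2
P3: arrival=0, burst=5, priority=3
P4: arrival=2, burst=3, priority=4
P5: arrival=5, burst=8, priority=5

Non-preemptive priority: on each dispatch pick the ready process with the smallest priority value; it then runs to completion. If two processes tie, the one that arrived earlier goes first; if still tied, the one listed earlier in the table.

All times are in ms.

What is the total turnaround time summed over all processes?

Timeline: | P3 0-5 | P2 5-15 | P4 15-18 | P0 18-25 | P5 25-33 | P1 33-34 |
Completion: P0=25  P1=34  P2=15  P3=5  P4=18  P5=33
Turnaround = completion − arrival: P0=9, P1=33, P2=13, P3=5, P4=16, P5=28
Total turnaround = 9 + 33 + 13 + 5 + 16 + 28 = 104

104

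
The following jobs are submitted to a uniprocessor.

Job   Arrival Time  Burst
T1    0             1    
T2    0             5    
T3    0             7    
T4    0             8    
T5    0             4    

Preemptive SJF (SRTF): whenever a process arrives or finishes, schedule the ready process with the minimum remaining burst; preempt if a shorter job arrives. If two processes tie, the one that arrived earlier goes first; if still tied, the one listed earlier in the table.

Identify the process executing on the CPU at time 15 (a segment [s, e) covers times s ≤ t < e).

Timeline: | T1 0-1 | T5 1-5 | T2 5-10 | T3 10-17 | T4 17-25 |
Completion: T1=1  T2=10  T3=17  T4=25  T5=5

T3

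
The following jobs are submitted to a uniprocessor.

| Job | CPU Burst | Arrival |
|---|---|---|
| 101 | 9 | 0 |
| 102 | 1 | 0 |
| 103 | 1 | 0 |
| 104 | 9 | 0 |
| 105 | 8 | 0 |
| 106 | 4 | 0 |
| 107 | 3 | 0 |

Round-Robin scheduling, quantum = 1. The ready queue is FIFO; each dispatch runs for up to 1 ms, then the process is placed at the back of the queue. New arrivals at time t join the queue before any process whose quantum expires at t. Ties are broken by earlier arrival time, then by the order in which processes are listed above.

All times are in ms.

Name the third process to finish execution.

107

Schedule: | 101 0-1 | 102 1-2 | 103 2-3 | 104 3-4 | 105 4-5 | 106 5-6 | 107 6-7 | 101 7-8 | 104 8-9 | 105 9-10 | 106 10-11 | 107 11-12 | 101 12-13 | 104 13-14 | 105 14-15 | 106 15-16 | 107 16-17 | 101 17-18 | 104 18-19 | 105 19-20 | 106 20-21 | 101 21-22 | 104 22-23 | 105 23-24 | 101 24-25 | 104 25-26 | 105 26-27 | 101 27-28 | 104 28-29 | 105 29-30 | 101 30-31 | 104 31-32 | 105 32-33 | 101 33-34 | 104 34-35 |
Completion: 101=34  102=2  103=3  104=35  105=33  106=21  107=17
Turnaround (C−A): 101=34  102=2  103=3  104=35  105=33  106=21  107=17
Finish order: 102 → 103 → 107 → 106 → 105 → 101 → 104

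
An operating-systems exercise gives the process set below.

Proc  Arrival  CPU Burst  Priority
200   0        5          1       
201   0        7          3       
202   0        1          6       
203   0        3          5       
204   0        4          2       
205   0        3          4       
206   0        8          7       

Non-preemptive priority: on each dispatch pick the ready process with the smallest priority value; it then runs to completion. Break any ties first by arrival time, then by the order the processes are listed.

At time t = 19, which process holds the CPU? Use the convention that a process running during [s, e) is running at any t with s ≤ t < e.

203

Timeline: | 200 0-5 | 204 5-9 | 201 9-16 | 205 16-19 | 203 19-22 | 202 22-23 | 206 23-31 |
Completion: 200=5  201=16  202=23  203=22  204=9  205=19  206=31
Turnaround (C−A): 200=5  201=16  202=23  203=22  204=9  205=19  206=31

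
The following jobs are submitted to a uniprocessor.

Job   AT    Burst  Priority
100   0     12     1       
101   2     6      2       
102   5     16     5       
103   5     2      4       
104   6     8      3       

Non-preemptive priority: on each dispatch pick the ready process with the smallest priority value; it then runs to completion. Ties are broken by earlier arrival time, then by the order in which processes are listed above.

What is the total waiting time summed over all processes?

66

Gantt: | 100 0-12 | 101 12-18 | 104 18-26 | 103 26-28 | 102 28-44 |
Completion: 100=12  101=18  102=44  103=28  104=26
Turnaround (C−A): 100=12  101=16  102=39  103=23  104=20
Waiting = turnaround − burst: 100=0, 101=10, 102=23, 103=21, 104=12
Total waiting = 0 + 10 + 23 + 21 + 12 = 66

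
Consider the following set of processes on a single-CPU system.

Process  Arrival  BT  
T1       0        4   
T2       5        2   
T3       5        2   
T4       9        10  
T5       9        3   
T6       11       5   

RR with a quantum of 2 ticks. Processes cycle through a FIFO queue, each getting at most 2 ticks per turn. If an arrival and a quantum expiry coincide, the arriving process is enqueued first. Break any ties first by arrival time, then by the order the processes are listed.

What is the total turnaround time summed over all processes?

Timeline: | T1 0-4 | idle 4-5 | T2 5-7 | T3 7-9 | T4 9-11 | T5 11-13 | T6 13-15 | T4 15-17 | T5 17-18 | T6 18-20 | T4 20-22 | T6 22-23 | T4 23-27 |
Completion: T1=4  T2=7  T3=9  T4=27  T5=18  T6=23
Turnaround (C−A): T1=4  T2=2  T3=4  T4=18  T5=9  T6=12
Turnaround = completion − arrival: T1=4, T2=2, T3=4, T4=18, T5=9, T6=12
Total turnaround = 4 + 2 + 4 + 18 + 9 + 12 = 49

49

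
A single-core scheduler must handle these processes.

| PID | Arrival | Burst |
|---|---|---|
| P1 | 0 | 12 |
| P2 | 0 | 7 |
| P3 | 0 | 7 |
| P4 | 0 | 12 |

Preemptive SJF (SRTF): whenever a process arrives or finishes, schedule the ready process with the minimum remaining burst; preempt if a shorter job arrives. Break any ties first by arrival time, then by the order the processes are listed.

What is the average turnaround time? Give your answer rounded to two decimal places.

21.25

Timeline: | P2 0-7 | P3 7-14 | P1 14-26 | P4 26-38 |
Completion: P1=26  P2=7  P3=14  P4=38
Turnaround (C−A): P1=26  P2=7  P3=14  P4=38
Turnaround times: P1=26, P2=7, P3=14, P4=38
Average turnaround = (26+7+14+38) / 4 = 85/4 = 21.25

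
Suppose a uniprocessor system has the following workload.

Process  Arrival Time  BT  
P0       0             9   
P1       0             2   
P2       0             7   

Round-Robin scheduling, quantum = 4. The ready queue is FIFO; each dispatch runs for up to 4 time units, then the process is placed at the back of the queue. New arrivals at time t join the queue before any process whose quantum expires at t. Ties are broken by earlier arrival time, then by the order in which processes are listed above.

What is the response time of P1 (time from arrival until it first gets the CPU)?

Gantt: | P0 0-4 | P1 4-6 | P2 6-10 | P0 10-14 | P2 14-17 | P0 17-18 |
Completion: P0=18  P1=6  P2=17
Response(P1) = first start − arrival = 4 − 0 = 4

4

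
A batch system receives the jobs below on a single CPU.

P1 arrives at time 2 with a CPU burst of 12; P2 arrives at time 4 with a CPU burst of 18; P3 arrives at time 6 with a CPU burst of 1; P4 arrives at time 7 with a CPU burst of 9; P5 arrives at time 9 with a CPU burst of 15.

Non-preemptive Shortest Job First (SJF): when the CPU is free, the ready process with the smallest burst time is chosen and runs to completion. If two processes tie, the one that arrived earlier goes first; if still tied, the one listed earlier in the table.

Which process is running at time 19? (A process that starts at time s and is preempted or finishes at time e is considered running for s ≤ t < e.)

P4

Gantt: | idle 0-2 | P1 2-14 | P3 14-15 | P4 15-24 | P5 24-39 | P2 39-57 |
Completion: P1=14  P2=57  P3=15  P4=24  P5=39
Turnaround (C−A): P1=12  P2=53  P3=9  P4=17  P5=30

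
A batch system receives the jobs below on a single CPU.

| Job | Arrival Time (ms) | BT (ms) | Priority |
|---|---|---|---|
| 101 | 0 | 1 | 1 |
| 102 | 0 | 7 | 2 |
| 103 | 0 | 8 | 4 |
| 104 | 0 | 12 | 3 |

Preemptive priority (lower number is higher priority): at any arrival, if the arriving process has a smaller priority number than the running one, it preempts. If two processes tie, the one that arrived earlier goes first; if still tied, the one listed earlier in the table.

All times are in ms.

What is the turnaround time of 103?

Schedule: | 101 0-1 | 102 1-8 | 104 8-20 | 103 20-28 |
Completion: 101=1  102=8  103=28  104=20
Turnaround(103) = completion − arrival = 28 − 0 = 28

28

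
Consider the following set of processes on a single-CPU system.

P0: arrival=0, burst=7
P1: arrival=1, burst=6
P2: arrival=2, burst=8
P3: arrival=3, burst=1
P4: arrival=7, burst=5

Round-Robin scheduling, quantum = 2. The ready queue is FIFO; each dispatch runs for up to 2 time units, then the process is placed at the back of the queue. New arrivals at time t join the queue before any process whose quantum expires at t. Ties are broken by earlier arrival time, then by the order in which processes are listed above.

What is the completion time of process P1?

19

Timeline: | P0 0-2 | P1 2-4 | P2 4-6 | P0 6-8 | P3 8-9 | P1 9-11 | P2 11-13 | P4 13-15 | P0 15-17 | P1 17-19 | P2 19-21 | P4 21-23 | P0 23-24 | P2 24-26 | P4 26-27 |
Completion: P0=24  P1=19  P2=26  P3=9  P4=27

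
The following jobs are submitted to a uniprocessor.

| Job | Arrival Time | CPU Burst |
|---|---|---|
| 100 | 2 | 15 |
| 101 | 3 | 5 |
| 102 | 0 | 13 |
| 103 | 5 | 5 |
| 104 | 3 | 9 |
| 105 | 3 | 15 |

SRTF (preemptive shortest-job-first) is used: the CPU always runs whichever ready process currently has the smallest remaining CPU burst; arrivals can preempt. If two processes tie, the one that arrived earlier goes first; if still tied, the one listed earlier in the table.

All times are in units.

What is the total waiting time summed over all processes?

Gantt: | 102 0-3 | 101 3-8 | 103 8-13 | 104 13-22 | 102 22-32 | 100 32-47 | 105 47-62 |
Completion: 100=47  101=8  102=32  103=13  104=22  105=62
Waiting = turnaround − burst: 100=30, 101=0, 102=19, 103=3, 104=10, 105=44
Total waiting = 30 + 0 + 19 + 3 + 10 + 44 = 106

106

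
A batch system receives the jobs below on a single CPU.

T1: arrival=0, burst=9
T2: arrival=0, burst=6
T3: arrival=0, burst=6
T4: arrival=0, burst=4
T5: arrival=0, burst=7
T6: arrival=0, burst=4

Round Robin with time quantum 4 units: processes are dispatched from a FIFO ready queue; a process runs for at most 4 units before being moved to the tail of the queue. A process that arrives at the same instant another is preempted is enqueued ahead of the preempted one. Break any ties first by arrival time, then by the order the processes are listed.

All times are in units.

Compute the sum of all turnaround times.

Schedule: | T1 0-4 | T2 4-8 | T3 8-12 | T4 12-16 | T5 16-20 | T6 20-24 | T1 24-28 | T2 28-30 | T3 30-32 | T5 32-35 | T1 35-36 |
Completion: T1=36  T2=30  T3=32  T4=16  T5=35  T6=24
Turnaround (C−A): T1=36  T2=30  T3=32  T4=16  T5=35  T6=24
Turnaround = completion − arrival: T1=36, T2=30, T3=32, T4=16, T5=35, T6=24
Total turnaround = 36 + 30 + 32 + 16 + 35 + 24 = 173

173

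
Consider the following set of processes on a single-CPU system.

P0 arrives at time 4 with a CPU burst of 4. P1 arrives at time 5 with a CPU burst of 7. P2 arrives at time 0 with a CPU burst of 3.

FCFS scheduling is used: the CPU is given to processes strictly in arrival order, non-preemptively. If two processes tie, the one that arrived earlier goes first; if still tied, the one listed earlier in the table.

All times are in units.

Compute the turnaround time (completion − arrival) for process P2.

Timeline: | P2 0-3 | idle 3-4 | P0 4-8 | P1 8-15 |
Completion: P0=8  P1=15  P2=3
Turnaround(P2) = completion − arrival = 3 − 0 = 3

3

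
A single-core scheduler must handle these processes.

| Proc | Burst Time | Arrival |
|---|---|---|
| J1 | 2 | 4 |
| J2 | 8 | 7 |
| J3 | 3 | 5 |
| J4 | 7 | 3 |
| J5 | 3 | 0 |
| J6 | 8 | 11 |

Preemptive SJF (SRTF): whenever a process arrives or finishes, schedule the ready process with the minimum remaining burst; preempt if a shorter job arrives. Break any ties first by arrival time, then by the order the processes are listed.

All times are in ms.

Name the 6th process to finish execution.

Timeline: | J5 0-3 | J4 3-4 | J1 4-6 | J3 6-9 | J4 9-15 | J2 15-23 | J6 23-31 |
Completion: J1=6  J2=23  J3=9  J4=15  J5=3  J6=31
Turnaround (C−A): J1=2  J2=16  J3=4  J4=12  J5=3  J6=20
Finish order: J5 → J1 → J3 → J4 → J2 → J6

J6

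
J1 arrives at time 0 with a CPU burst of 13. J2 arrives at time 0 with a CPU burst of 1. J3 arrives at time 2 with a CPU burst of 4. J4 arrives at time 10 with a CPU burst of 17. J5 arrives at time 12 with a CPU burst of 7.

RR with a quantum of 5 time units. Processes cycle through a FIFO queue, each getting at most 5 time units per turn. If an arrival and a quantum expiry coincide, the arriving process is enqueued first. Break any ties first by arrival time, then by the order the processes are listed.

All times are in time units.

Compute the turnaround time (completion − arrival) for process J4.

Gantt: | J1 0-5 | J2 5-6 | J3 6-10 | J1 10-15 | J4 15-20 | J5 20-25 | J1 25-28 | J4 28-33 | J5 33-35 | J4 35-42 |
Completion: J1=28  J2=6  J3=10  J4=42  J5=35
Turnaround (C−A): J1=28  J2=6  J3=8  J4=32  J5=23
Turnaround(J4) = completion − arrival = 42 − 10 = 32

32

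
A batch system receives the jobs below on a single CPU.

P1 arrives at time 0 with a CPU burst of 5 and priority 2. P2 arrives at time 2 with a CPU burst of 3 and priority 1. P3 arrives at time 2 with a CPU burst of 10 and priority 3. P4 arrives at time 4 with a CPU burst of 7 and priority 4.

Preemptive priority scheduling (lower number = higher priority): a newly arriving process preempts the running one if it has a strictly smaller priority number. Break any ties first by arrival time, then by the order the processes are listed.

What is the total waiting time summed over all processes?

Timeline: | P1 0-2 | P2 2-5 | P1 5-8 | P3 8-18 | P4 18-25 |
Completion: P1=8  P2=5  P3=18  P4=25
Turnaround (C−A): P1=8  P2=3  P3=16  P4=21
Waiting = turnaround − burst: P1=3, P2=0, P3=6, P4=14
Total waiting = 3 + 0 + 6 + 14 = 23

23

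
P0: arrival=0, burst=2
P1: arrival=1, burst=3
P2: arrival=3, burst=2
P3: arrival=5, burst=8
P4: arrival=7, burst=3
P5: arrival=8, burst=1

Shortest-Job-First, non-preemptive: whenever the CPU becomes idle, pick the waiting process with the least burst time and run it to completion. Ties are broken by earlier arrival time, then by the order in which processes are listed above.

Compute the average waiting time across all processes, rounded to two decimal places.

1.83

Schedule: | P0 0-2 | P1 2-5 | P2 5-7 | P4 7-10 | P5 10-11 | P3 11-19 |
Completion: P0=2  P1=5  P2=7  P3=19  P4=10  P5=11
Turnaround (C−A): P0=2  P1=4  P2=4  P3=14  P4=3  P5=3
Waiting times: P0=0, P1=1, P2=2, P3=6, P4=0, P5=2
Average waiting = (0+1+2+6+0+2) / 6 = 11/6 = 1.83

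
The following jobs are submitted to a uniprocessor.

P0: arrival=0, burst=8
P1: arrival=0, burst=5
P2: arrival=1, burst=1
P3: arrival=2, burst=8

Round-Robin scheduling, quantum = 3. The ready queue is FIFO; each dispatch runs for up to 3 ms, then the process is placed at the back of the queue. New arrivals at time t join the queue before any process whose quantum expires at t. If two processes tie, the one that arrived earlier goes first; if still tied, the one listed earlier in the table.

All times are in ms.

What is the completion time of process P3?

22

Timeline: | P0 0-3 | P1 3-6 | P2 6-7 | P3 7-10 | P0 10-13 | P1 13-15 | P3 15-18 | P0 18-20 | P3 20-22 |
Completion: P0=20  P1=15  P2=7  P3=22
Turnaround (C−A): P0=20  P1=15  P2=6  P3=20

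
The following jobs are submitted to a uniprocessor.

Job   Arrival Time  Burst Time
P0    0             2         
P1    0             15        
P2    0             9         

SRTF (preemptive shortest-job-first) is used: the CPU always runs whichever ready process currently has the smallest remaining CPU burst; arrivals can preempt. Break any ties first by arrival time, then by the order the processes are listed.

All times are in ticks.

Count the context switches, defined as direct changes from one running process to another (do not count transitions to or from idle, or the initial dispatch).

Timeline: | P0 0-2 | P2 2-11 | P1 11-26 |
Completion: P0=2  P1=26  P2=11

2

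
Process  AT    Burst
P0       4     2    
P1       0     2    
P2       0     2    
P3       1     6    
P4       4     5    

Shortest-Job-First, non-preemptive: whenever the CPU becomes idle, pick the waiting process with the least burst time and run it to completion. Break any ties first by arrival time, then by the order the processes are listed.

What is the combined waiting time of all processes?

Schedule: | P1 0-2 | P2 2-4 | P0 4-6 | P4 6-11 | P3 11-17 |
Completion: P0=6  P1=2  P2=4  P3=17  P4=11
Waiting = turnaround − burst: P0=0, P1=0, P2=2, P3=10, P4=2
Total waiting = 0 + 0 + 2 + 10 + 2 = 14

14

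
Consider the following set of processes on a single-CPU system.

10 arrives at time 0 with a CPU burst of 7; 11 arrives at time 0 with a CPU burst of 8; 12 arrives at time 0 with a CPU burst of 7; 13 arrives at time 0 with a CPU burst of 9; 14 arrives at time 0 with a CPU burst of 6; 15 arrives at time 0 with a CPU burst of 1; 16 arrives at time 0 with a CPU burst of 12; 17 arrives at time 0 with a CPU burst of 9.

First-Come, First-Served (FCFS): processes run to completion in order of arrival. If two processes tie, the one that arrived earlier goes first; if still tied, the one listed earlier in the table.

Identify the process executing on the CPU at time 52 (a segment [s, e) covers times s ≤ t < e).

17

Gantt: | 10 0-7 | 11 7-15 | 12 15-22 | 13 22-31 | 14 31-37 | 15 37-38 | 16 38-50 | 17 50-59 |
Completion: 10=7  11=15  12=22  13=31  14=37  15=38  16=50  17=59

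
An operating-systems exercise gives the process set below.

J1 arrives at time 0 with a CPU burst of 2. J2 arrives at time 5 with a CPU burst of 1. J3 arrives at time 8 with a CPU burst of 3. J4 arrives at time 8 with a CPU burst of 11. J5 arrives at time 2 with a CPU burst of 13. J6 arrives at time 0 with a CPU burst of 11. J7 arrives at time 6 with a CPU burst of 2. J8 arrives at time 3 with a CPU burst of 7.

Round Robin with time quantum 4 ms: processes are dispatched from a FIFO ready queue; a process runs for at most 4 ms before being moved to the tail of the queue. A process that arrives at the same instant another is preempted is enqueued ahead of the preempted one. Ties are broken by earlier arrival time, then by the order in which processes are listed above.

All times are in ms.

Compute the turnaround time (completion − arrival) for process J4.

Gantt: | J1 0-2 | J6 2-6 | J5 6-10 | J8 10-14 | J2 14-15 | J7 15-17 | J6 17-21 | J3 21-24 | J4 24-28 | J5 28-32 | J8 32-35 | J6 35-38 | J4 38-42 | J5 42-46 | J4 46-49 | J5 49-50 |
Completion: J1=2  J2=15  J3=24  J4=49  J5=50  J6=38  J7=17  J8=35
Turnaround(J4) = completion − arrival = 49 − 8 = 41

41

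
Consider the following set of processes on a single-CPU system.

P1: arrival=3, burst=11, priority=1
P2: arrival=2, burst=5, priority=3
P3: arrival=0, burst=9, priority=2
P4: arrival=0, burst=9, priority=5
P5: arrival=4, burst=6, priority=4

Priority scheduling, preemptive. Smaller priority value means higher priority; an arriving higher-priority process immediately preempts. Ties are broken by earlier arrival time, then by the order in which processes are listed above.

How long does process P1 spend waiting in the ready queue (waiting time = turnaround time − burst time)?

0

Gantt: | P3 0-3 | P1 3-14 | P3 14-20 | P2 20-25 | P5 25-31 | P4 31-40 |
Completion: P1=14  P2=25  P3=20  P4=40  P5=31
Turnaround (C−A): P1=11  P2=23  P3=20  P4=40  P5=27
Waiting(P1) = turnaround − burst = 11 − 11 = 0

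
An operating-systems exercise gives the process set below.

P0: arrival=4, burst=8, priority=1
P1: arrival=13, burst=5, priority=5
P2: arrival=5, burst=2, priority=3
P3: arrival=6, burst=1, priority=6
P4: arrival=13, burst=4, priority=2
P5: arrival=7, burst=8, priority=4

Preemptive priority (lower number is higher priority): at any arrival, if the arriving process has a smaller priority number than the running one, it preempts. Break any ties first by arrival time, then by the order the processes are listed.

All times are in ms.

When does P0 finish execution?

Timeline: | idle 0-4 | P0 4-12 | P2 12-13 | P4 13-17 | P2 17-18 | P5 18-26 | P1 26-31 | P3 31-32 |
Completion: P0=12  P1=31  P2=18  P3=32  P4=17  P5=26

12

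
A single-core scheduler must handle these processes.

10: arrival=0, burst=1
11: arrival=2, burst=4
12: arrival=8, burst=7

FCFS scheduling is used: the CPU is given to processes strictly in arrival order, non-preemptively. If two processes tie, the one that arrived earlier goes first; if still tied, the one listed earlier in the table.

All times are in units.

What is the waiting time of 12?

0

Timeline: | 10 0-1 | idle 1-2 | 11 2-6 | idle 6-8 | 12 8-15 |
Completion: 10=1  11=6  12=15
Turnaround (C−A): 10=1  11=4  12=7
Waiting(12) = turnaround − burst = 7 − 7 = 0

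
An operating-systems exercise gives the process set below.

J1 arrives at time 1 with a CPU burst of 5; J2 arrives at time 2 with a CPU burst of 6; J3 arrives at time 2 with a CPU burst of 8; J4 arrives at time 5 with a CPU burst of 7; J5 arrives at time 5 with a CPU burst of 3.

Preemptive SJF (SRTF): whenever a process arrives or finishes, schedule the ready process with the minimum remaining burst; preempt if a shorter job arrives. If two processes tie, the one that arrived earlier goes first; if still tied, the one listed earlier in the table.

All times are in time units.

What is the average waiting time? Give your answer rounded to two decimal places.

Schedule: | idle 0-1 | J1 1-6 | J5 6-9 | J2 9-15 | J4 15-22 | J3 22-30 |
Completion: J1=6  J2=15  J3=30  J4=22  J5=9
Turnaround (C−A): J1=5  J2=13  J3=28  J4=17  J5=4
Waiting times: J1=0, J2=7, J3=20, J4=10, J5=1
Average waiting = (0+7+20+10+1) / 5 = 38/5 = 7.60

7.60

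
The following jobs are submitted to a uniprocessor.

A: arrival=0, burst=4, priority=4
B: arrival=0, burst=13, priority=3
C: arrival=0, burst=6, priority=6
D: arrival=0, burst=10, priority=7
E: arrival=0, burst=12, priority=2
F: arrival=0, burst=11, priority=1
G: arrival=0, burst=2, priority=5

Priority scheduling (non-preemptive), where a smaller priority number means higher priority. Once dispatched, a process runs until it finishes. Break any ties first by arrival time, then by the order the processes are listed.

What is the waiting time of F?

0

Schedule: | F 0-11 | E 11-23 | B 23-36 | A 36-40 | G 40-42 | C 42-48 | D 48-58 |
Completion: A=40  B=36  C=48  D=58  E=23  F=11  G=42
Turnaround (C−A): A=40  B=36  C=48  D=58  E=23  F=11  G=42
Waiting(F) = turnaround − burst = 11 − 11 = 0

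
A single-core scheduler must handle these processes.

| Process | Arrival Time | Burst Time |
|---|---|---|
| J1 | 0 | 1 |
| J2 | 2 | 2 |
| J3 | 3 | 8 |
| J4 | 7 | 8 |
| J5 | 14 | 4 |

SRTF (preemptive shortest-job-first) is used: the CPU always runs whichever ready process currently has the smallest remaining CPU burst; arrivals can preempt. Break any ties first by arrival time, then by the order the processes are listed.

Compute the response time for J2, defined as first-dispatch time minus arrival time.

Schedule: | J1 0-1 | idle 1-2 | J2 2-4 | J3 4-12 | J4 12-14 | J5 14-18 | J4 18-24 |
Completion: J1=1  J2=4  J3=12  J4=24  J5=18
Turnaround (C−A): J1=1  J2=2  J3=9  J4=17  J5=4
Response(J2) = first start − arrival = 2 − 2 = 0

0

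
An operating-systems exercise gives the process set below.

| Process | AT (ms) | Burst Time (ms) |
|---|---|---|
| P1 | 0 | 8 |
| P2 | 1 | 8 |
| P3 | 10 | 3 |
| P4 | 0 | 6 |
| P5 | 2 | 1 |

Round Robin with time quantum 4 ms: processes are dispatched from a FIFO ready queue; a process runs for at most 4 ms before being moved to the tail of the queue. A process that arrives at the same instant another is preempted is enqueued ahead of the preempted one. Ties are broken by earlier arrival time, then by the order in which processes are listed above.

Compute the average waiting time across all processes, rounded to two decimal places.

11.60

Schedule: | P1 0-4 | P4 4-8 | P2 8-12 | P5 12-13 | P1 13-17 | P4 17-19 | P3 19-22 | P2 22-26 |
Completion: P1=17  P2=26  P3=22  P4=19  P5=13
Waiting times: P1=9, P2=17, P3=9, P4=13, P5=10
Average waiting = (9+17+9+13+10) / 5 = 58/5 = 11.60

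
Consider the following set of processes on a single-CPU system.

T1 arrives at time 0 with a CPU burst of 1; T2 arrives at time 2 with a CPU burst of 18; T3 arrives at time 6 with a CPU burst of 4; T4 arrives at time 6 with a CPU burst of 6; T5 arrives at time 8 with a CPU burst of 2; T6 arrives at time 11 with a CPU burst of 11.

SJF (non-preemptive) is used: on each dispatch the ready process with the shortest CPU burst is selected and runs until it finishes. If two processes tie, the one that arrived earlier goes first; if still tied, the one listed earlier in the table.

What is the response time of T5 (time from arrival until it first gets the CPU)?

12

Timeline: | T1 0-1 | idle 1-2 | T2 2-20 | T5 20-22 | T3 22-26 | T4 26-32 | T6 32-43 |
Completion: T1=1  T2=20  T3=26  T4=32  T5=22  T6=43
Response(T5) = first start − arrival = 20 − 8 = 12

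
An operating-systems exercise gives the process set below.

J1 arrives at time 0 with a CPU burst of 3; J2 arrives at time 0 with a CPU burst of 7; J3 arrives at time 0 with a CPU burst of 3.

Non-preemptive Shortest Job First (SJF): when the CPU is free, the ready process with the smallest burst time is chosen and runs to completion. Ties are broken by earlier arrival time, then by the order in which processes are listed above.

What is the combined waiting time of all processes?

9

Schedule: | J1 0-3 | J3 3-6 | J2 6-13 |
Completion: J1=3  J2=13  J3=6
Waiting = turnaround − burst: J1=0, J2=6, J3=3
Total waiting = 0 + 6 + 3 = 9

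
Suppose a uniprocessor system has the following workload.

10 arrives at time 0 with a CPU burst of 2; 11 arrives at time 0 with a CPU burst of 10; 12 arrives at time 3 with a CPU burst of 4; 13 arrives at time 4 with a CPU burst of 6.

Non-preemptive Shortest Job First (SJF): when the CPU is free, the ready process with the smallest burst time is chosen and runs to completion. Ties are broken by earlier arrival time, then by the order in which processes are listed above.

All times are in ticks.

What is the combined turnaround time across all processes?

Gantt: | 10 0-2 | 11 2-12 | 12 12-16 | 13 16-22 |
Completion: 10=2  11=12  12=16  13=22
Turnaround (C−A): 10=2  11=12  12=13  13=18
Turnaround = completion − arrival: 10=2, 11=12, 12=13, 13=18
Total turnaround = 2 + 12 + 13 + 18 = 45

45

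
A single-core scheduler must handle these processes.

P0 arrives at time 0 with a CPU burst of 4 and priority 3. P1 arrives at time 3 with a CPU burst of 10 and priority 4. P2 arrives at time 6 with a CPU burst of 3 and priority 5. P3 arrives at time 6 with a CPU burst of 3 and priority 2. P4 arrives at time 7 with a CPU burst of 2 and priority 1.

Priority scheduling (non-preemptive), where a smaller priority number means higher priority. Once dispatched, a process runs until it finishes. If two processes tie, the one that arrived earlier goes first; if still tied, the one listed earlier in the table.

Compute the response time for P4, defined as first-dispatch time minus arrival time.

Gantt: | P0 0-4 | P1 4-14 | P4 14-16 | P3 16-19 | P2 19-22 |
Completion: P0=4  P1=14  P2=22  P3=19  P4=16
Response(P4) = first start − arrival = 14 − 7 = 7

7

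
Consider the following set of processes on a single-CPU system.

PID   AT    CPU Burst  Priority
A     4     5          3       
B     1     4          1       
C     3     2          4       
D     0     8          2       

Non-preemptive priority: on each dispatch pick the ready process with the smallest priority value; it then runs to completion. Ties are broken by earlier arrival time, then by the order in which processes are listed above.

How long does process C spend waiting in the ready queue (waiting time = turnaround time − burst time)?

Schedule: | D 0-8 | B 8-12 | A 12-17 | C 17-19 |
Completion: A=17  B=12  C=19  D=8
Turnaround (C−A): A=13  B=11  C=16  D=8
Waiting(C) = turnaround − burst = 16 − 2 = 14

14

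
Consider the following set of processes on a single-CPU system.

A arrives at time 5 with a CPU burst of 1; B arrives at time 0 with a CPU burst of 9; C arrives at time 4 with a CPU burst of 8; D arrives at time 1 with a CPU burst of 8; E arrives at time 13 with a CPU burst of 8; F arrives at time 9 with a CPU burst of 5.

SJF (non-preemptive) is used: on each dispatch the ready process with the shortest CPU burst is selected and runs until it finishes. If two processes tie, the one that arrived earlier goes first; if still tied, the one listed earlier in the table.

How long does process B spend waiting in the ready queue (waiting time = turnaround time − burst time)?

0

Schedule: | B 0-9 | A 9-10 | F 10-15 | D 15-23 | C 23-31 | E 31-39 |
Completion: A=10  B=9  C=31  D=23  E=39  F=15
Waiting(B) = turnaround − burst = 9 − 9 = 0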